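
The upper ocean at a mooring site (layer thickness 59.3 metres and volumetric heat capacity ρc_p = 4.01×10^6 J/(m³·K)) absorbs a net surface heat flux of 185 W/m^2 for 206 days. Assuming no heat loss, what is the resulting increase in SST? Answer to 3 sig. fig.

Areal heat capacity C = ρc_p × D = 4.01×10^6 × 59.3 = 2.38×10^8 J/(m^2 K).
Net heat input Q = F Δt = 185 × (206 days × 86400 s/day) = 3.29×10^9 J/m².
ΔT = Q / C = 3.29×10^9 / 2.38×10^8 = 13.8 K.

13.8 K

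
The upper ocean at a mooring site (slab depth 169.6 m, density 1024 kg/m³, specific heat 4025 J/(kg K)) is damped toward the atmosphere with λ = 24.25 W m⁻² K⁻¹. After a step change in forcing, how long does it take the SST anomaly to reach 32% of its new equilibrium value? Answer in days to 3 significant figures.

129 days

Areal heat capacity C = ρ c_p D = 1024 × 4025 × 169.6 = 6.99×10^8 J m⁻² K⁻¹.
τ = C / λ = 6.99×10^8 / 24.25 = 2.88×10^7 s.
Fraction reached: 1 − e^(−t/τ) = 0.32 ⇒ t = −τ ln(1 − 0.32) = τ × 0.386.
t = 1.11×10^7 s = 129 days.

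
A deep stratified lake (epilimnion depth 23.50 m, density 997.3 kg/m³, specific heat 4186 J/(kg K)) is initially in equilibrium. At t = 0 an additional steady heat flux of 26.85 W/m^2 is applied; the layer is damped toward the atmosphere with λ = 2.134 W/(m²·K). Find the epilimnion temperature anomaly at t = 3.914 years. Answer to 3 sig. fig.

Areal heat capacity C = ρ c_p D = 997.3 × 4186 × 23.50 = 9.81×10^7 J/(m^2 K).
τ = C / λ = 9.81×10^7 / 2.134 = 4.60×10^7 s.
Equilibrium anomaly ΔT_eq = F / λ = 26.85 / 2.134 = 12.6 K.
t = 3.914 years = 1.24×10^8 s, so t/τ = 2.69.
ΔT(t) = ΔT_eq (1 − e^(−t/τ)) = 12.6 × (1 − e^−2.69) = 11.7 K.

11.7 K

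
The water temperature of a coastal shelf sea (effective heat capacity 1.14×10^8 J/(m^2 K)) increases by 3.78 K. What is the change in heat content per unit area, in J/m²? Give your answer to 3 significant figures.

Areal heat capacity C = 1.14×10^8 J/(m^2 K) (given).
ΔQ = C ΔT = 1.14×10^8 × 3.78 = 4.31×10^8 J/m².

4.31×10^8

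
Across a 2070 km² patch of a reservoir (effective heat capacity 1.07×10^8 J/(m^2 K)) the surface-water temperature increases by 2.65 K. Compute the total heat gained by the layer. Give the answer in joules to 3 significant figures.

5.87×10^17 J

Areal heat capacity C = 1.07×10^8 J/(m^2 K) (given).
Heat per unit area: q = C ΔT = 1.07×10^8 × 2.65 = 2.84×10^8 J/m².
Total heat: Q = q × A = 2.84×10^8 × (2070 × 10⁶ m²) = 5.87×10^17 J.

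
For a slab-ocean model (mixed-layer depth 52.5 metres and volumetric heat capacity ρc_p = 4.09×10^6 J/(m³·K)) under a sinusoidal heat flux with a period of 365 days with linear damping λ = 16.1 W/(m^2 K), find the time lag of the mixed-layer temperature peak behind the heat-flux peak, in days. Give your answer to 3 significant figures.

Areal heat capacity C = ρc_p × D = 4.09×10^6 × 52.5 = 2.15×10^8 J m⁻² K⁻¹.
ω = 2π / 3.15×10^7 s = 1.99×10^-7 s⁻¹.
Phase lag φ = arctan(Cω/λ) = arctan(42.8/16.1) = 1.21 rad.
Time lag = φ / ω = 1.21 / 1.99×10^-7 = 6.08×10^6 s = 70.3 days.

70.3 days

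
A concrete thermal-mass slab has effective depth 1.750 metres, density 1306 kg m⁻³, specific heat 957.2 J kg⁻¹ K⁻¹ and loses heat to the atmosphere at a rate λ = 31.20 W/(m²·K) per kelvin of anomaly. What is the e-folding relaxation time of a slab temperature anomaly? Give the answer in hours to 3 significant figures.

19.5 hours

Areal heat capacity C = ρ c_p D = 1306 × 957.2 × 1.750 = 2.19×10^6 J m⁻² K⁻¹.
Relaxation time τ = C / λ = 2.19×10^6 / 31.20 = 70100 s.
In hours: 70100 s / (3600 s/hour) = 19.5 hours.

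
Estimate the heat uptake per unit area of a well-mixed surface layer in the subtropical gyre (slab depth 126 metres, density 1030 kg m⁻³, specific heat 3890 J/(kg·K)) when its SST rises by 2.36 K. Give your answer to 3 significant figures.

Areal heat capacity C = ρ c_p D = 1030 × 3890 × 126 = 5.05×10^8 J/(m^2 K).
ΔQ = C ΔT = 5.05×10^8 × 2.36 = 1.19×10^9 J/m².

1.19×10^9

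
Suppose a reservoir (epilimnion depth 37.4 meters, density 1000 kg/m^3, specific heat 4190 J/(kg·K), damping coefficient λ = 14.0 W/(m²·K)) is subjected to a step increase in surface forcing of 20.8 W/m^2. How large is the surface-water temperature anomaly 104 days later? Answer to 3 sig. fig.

0.820 K

Areal heat capacity C = ρ c_p D = 1000 × 4190 × 37.4 = 1.57×10^8 J/(m²·K).
τ = C / λ = 1.57×10^8 / 14.0 = 1.12×10^7 s.
Equilibrium anomaly ΔT_eq = F / λ = 20.8 / 14.0 = 1.49 K.
t = 104 days = 8.99×10^6 s, so t/τ = 0.803.
ΔT(t) = ΔT_eq (1 − e^(−t/τ)) = 1.49 × (1 − e^−0.803) = 0.820 K.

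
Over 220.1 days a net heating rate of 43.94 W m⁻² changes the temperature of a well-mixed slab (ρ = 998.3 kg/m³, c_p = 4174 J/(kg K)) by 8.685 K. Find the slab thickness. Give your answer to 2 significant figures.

23 m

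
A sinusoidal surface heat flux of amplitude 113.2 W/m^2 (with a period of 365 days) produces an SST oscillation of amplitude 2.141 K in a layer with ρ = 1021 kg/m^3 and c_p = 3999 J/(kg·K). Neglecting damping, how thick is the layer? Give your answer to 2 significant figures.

ω = 2π / 3.15×10^7 s = 1.99×10^-7 s⁻¹.
Required C = F₀ / (A ω) = 113.2 / (2.141 × 1.99×10^-7) = 2.65×10^8 J/(m²·K).
D = C / (ρ c_p) = 2.65×10^8 / (1021 × 3999) = 65.0 m.

65 m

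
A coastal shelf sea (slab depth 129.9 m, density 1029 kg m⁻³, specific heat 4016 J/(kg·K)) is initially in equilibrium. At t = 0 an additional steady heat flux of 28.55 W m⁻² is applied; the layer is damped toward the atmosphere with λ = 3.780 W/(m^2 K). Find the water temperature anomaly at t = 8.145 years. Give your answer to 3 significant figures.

Areal heat capacity C = ρ c_p D = 1029 × 4016 × 129.9 = 5.37×10^8 J/(m²·K).
τ = C / λ = 5.37×10^8 / 3.780 = 1.42×10^8 s.
Equilibrium anomaly ΔT_eq = F / λ = 28.55 / 3.780 = 7.55 K.
t = 8.145 years = 2.57×10^8 s, so t/τ = 1.81.
ΔT(t) = ΔT_eq (1 − e^(−t/τ)) = 7.55 × (1 − e^−1.81) = 6.32 K.

6.32 K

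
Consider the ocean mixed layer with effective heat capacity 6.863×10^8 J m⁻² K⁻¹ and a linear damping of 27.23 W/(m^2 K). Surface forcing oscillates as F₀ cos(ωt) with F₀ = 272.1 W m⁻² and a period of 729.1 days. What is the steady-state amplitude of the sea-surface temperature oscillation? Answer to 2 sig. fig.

3.7 K

Areal heat capacity C = 6.863×10^8 J m⁻² K⁻¹ (given).
Angular frequency ω = 2π / T = 2π / 6.30×10^7 s = 9.97×10^-8 s⁻¹.
√((Cω)² + λ²) = √((68.5)² + 27.23²) = 73.7 W/(m²·K).
Amplitude A = F₀ / √((Cω)²+λ²) = 272.1 / 73.7 = 3.69 K.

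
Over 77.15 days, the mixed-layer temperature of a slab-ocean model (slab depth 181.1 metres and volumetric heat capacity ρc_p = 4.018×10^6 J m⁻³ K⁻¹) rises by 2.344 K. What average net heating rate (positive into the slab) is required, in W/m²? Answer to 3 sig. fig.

256

Areal heat capacity C = ρc_p × D = 4.018×10^6 × 181.1 = 7.28×10^8 J/(m²·K).
Required heat per unit area: Q = C ΔT = 7.28×10^8 × 2.344 = 1.71×10^9 J/m².
Flux F = Q / Δt = 1.71×10^9 / 6.67×10^6 s = 256 W/m².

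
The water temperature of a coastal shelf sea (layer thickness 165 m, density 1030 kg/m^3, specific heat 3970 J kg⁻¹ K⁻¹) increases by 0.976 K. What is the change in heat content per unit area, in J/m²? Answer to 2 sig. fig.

6.6×10^8

Areal heat capacity C = ρ c_p D = 1030 × 3970 × 165 = 6.75×10^8 J/(m²·K).
ΔQ = C ΔT = 6.75×10^8 × 0.976 = 6.59×10^8 J/m².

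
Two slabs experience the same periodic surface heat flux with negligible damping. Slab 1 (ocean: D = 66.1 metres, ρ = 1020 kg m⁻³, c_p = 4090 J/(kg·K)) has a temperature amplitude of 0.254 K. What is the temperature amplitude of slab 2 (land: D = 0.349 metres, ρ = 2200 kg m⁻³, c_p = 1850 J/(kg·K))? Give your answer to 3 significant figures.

49.3 K

C_ocean = 2.76×10^8 J/(m²·K); C_land = 1.42×10^6 J/(m²·K).
A ∝ 1/C ⇒ A_land = A_ocean × C_ocean/C_land = 0.254 × 194 = 49.3 K.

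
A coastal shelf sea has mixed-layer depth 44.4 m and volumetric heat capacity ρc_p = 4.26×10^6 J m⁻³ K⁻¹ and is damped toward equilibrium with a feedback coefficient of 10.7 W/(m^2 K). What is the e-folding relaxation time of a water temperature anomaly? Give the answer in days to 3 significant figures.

205 days

Areal heat capacity C = ρc_p × D = 4.26×10^6 × 44.4 = 1.89×10^8 J/(m²·K).
Relaxation time τ = C / λ = 1.89×10^8 / 10.7 = 1.77×10^7 s.
In days: 1.77×10^7 s / (86400 s/day) = 205 days.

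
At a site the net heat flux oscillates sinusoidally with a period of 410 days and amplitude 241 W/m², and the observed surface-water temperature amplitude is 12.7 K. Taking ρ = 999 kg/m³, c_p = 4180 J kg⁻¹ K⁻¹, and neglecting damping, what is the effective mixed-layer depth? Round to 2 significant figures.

26 m

ω = 2π / 3.54×10^7 s = 1.77×10^-7 s⁻¹.
Required C = F₀ / (A ω) = 241 / (12.7 × 1.77×10^-7) = 1.07×10^8 J/(m²·K).
D = C / (ρ c_p) = 1.07×10^8 / (999 × 4180) = 25.6 m.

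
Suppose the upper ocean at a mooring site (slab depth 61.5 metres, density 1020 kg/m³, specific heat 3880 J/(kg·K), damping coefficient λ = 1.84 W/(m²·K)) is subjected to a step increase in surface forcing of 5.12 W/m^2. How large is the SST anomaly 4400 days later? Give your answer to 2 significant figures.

2.6 K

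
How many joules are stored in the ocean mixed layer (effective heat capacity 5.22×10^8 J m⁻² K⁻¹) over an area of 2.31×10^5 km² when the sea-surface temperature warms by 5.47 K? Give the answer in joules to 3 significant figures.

Areal heat capacity C = 5.22×10^8 J m⁻² K⁻¹ (given).
Heat per unit area: q = C ΔT = 5.22×10^8 × 5.47 = 2.86×10^9 J/m².
Total heat: Q = q × A = 2.86×10^9 × (2.31×10^5 × 10⁶ m²) = 6.60×10^20 J.

6.60×10^20 J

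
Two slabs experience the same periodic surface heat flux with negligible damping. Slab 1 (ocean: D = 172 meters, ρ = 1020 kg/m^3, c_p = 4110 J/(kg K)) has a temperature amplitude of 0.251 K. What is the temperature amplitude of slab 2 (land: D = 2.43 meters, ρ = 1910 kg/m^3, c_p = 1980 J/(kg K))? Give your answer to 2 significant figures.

C_ocean = 7.21×10^8 J/(m²·K); C_land = 9.19×10^6 J/(m²·K).
A ∝ 1/C ⇒ A_land = A_ocean × C_ocean/C_land = 0.251 × 78.5 = 19.7 K.

20 K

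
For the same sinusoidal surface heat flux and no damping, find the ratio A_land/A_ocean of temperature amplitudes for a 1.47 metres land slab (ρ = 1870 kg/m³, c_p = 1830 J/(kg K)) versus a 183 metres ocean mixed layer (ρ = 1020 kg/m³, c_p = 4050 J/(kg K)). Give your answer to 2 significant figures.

150

C_ocean = 1020 × 4050 × 183 = 7.56×10^8 J/(m²·K).
C_land = 1870 × 1830 × 1.47 = 5.03×10^6 J/(m²·K).
Undamped amplitude ∝ 1/C, so A_land/A_ocean = C_ocean/C_land = 150.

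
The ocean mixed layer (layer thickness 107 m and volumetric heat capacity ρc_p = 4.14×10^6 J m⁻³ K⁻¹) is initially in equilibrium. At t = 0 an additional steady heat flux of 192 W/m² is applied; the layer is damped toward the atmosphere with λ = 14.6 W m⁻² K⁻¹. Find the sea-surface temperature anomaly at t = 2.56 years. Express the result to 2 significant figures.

Areal heat capacity C = ρc_p × D = 4.14×10^6 × 107 = 4.43×10^8 J/(m^2 K).
τ = C / λ = 4.43×10^8 / 14.6 = 3.03×10^7 s.
Equilibrium anomaly ΔT_eq = F / λ = 192 / 14.6 = 13.2 K.
t = 2.56 years = 8.08×10^7 s, so t/τ = 2.66.
ΔT(t) = ΔT_eq (1 − e^(−t/τ)) = 13.2 × (1 − e^−2.66) = 12.2 K.

12 K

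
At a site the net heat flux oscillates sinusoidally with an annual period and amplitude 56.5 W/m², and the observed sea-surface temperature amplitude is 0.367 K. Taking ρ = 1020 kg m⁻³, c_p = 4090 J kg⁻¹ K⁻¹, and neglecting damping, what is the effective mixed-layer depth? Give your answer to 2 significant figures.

ω = 2π / 3.15×10^7 s = 1.99×10^-7 s⁻¹.
Required C = F₀ / (A ω) = 56.5 / (0.367 × 1.99×10^-7) = 7.73×10^8 J/(m²·K).
D = C / (ρ c_p) = 7.73×10^8 / (1020 × 4090) = 185 m.

190 m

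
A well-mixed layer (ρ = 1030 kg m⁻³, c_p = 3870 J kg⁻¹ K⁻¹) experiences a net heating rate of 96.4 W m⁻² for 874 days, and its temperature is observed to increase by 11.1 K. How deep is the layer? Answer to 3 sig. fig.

165 m

Heat input Q = F Δt = 96.4 × 7.55×10^7 s = 7.28×10^9 J/m².
Required areal heat capacity C = Q / ΔT = 6.56×10^8 J/(m²·K).
Depth D = C / (ρ c_p) = 6.56×10^8 / (1030 × 3870) = 165 m.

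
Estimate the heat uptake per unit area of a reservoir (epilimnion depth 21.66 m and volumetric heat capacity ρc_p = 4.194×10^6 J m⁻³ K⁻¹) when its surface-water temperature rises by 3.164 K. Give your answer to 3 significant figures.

Areal heat capacity C = ρc_p × D = 4.194×10^6 × 21.66 = 9.08×10^7 J/(m^2 K).
ΔQ = C ΔT = 9.08×10^7 × 3.164 = 2.87×10^8 J/m².

2.87×10^8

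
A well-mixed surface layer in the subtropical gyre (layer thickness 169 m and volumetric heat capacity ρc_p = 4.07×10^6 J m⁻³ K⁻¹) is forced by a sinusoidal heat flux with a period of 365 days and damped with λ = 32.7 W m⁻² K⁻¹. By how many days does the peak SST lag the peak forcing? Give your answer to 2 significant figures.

Areal heat capacity C = ρc_p × D = 4.07×10^6 × 169 = 6.88×10^8 J/(m²·K).
ω = 2π / 3.15×10^7 s = 1.99×10^-7 s⁻¹.
Phase lag φ = arctan(Cω/λ) = arctan(137/32.7) = 1.34 rad.
Time lag = φ / ω = 1.34 / 1.99×10^-7 = 6.71×10^6 s = 77.6 days.

78 days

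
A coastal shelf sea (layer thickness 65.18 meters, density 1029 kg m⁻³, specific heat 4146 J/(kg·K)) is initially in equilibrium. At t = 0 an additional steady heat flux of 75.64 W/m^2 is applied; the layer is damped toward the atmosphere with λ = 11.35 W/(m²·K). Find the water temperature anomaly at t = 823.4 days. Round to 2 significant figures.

Areal heat capacity C = ρ c_p D = 1029 × 4146 × 65.18 = 2.78×10^8 J/(m²·K).
τ = C / λ = 2.78×10^8 / 11.35 = 2.45×10^7 s.
Equilibrium anomaly ΔT_eq = F / λ = 75.64 / 11.35 = 6.66 K.
t = 823.4 days = 7.11×10^7 s, so t/τ = 2.90.
ΔT(t) = ΔT_eq (1 − e^(−t/τ)) = 6.66 × (1 − e^−2.90) = 6.30 K.

6.3 K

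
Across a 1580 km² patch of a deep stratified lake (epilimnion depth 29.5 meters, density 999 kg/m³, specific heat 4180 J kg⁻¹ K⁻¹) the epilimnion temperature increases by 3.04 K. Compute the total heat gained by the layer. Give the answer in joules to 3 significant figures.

5.92×10^17 J

Areal heat capacity C = ρ c_p D = 999 × 4180 × 29.5 = 1.23×10^8 J/(m²·K).
Heat per unit area: q = C ΔT = 1.23×10^8 × 3.04 = 3.74×10^8 J/m².
Total heat: Q = q × A = 3.74×10^8 × (1580 × 10⁶ m²) = 5.92×10^17 J.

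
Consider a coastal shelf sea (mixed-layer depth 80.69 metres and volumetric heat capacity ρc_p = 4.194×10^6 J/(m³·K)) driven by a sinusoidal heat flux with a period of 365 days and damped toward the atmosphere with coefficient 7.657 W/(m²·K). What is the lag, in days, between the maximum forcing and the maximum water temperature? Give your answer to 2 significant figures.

Areal heat capacity C = ρc_p × D = 4.194×10^6 × 80.69 = 3.38×10^8 J m⁻² K⁻¹.
ω = 2π / 3.15×10^7 s = 1.99×10^-7 s⁻¹.
Phase lag φ = arctan(Cω/λ) = arctan(67.4/7.657) = 1.46 rad.
Time lag = φ / ω = 1.46 / 1.99×10^-7 = 7.32×10^6 s = 84.7 days.

85 days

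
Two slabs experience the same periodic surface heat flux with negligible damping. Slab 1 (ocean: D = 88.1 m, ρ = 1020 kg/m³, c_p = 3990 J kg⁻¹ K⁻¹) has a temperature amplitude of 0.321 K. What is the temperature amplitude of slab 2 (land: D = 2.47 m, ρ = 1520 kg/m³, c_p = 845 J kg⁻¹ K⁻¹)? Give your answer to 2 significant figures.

36 K

C_ocean = 3.59×10^8 J/(m²·K); C_land = 3.17×10^6 J/(m²·K).
A ∝ 1/C ⇒ A_land = A_ocean × C_ocean/C_land = 0.321 × 113 = 36.3 K.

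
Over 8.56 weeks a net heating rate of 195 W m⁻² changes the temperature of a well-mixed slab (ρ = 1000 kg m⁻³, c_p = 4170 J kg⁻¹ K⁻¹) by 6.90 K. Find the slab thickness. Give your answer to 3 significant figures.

Heat input Q = F Δt = 195 × 5.18×10^6 s = 1.01×10^9 J/m².
Required areal heat capacity C = Q / ΔT = 1.46×10^8 J/(m²·K).
Depth D = C / (ρ c_p) = 1.46×10^8 / (1000 × 4170) = 35.1 m.

35.1 m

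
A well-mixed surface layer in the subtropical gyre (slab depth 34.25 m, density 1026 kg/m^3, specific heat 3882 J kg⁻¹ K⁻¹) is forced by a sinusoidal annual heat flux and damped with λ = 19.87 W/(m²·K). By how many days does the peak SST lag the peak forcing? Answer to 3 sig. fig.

Areal heat capacity C = ρ c_p D = 1026 × 3882 × 34.25 = 1.36×10^8 J/(m^2 K).
ω = 2π / 3.15×10^7 s = 1.99×10^-7 s⁻¹.
Phase lag φ = arctan(Cω/λ) = arctan(27.2/19.87) = 0.940 rad.
Time lag = φ / ω = 0.940 / 1.99×10^-7 = 4.72×10^6 s = 54.6 days.

54.6 days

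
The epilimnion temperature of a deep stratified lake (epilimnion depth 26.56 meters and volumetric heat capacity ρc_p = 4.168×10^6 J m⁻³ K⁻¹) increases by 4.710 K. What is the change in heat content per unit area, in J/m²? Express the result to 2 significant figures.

Areal heat capacity C = ρc_p × D = 4.168×10^6 × 26.56 = 1.11×10^8 J/(m^2 K).
ΔQ = C ΔT = 1.11×10^8 × 4.710 = 5.21×10^8 J/m².

5.2×10^8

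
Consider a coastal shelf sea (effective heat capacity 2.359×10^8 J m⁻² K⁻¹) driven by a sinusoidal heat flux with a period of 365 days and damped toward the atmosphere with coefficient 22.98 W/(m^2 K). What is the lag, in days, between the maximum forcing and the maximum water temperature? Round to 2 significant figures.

65 days

Areal heat capacity C = 2.359×10^8 J m⁻² K⁻¹ (given).
ω = 2π / 3.15×10^7 s = 1.99×10^-7 s⁻¹.
Phase lag φ = arctan(Cω/λ) = arctan(47.0/22.98) = 1.12 rad.
Time lag = φ / ω = 1.12 / 1.99×10^-7 = 5.60×10^6 s = 64.8 days.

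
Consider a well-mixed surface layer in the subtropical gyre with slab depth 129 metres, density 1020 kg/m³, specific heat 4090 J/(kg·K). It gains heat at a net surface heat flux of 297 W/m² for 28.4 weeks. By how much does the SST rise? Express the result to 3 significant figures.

Areal heat capacity C = ρ c_p D = 1020 × 4090 × 129 = 5.38×10^8 J/(m²·K).
Net heat input Q = F Δt = 297 × (28.4 weeks × 6.048×10^5 s/week) = 5.10×10^9 J/m².
ΔT = Q / C = 5.10×10^9 / 5.38×10^8 = 9.48 K.

9.48 K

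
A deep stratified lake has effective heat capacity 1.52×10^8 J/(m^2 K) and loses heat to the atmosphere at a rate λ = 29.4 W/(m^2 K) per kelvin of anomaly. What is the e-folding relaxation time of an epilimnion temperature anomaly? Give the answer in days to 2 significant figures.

Areal heat capacity C = 1.52×10^8 J/(m^2 K) (given).
Relaxation time τ = C / λ = 1.52×10^8 / 29.4 = 5.17×10^6 s.
In days: 5.17×10^6 s / (86400 s/day) = 59.8 days.

60 days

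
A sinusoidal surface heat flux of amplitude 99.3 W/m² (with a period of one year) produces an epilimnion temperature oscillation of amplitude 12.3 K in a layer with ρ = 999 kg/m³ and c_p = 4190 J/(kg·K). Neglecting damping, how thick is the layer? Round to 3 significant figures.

9.68 m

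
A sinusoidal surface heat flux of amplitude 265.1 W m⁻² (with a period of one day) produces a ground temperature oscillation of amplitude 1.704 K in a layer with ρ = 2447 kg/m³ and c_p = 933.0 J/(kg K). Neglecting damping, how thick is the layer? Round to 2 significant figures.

0.94 m

ω = 2π / 86400 s = 7.27×10^-5 s⁻¹.
Required C = F₀ / (A ω) = 265.1 / (1.704 × 7.27×10^-5) = 2.14×10^6 J/(m²·K).
D = C / (ρ c_p) = 2.14×10^6 / (2447 × 933.0) = 0.937 m.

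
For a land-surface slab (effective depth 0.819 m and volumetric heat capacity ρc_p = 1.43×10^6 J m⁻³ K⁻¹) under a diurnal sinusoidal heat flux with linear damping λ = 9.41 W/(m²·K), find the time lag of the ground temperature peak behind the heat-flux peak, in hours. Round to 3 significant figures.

Areal heat capacity C = ρc_p × D = 1.43×10^6 × 0.819 = 1.17×10^6 J m⁻² K⁻¹.
ω = 2π / 86400 s = 7.27×10^-5 s⁻¹.
Phase lag φ = arctan(Cω/λ) = arctan(85.2/9.41) = 1.46 rad.
Time lag = φ / ω = 1.46 / 7.27×10^-5 = 20100 s = 5.58 hours.

5.58 hours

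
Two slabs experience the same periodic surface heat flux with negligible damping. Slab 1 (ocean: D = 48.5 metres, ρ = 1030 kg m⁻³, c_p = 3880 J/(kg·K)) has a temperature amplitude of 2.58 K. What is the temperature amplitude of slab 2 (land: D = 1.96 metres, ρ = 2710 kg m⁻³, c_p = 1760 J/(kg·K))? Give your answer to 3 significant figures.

53.5 K

C_ocean = 1.94×10^8 J/(m²·K); C_land = 9.35×10^6 J/(m²·K).
A ∝ 1/C ⇒ A_land = A_ocean × C_ocean/C_land = 2.58 × 20.7 = 53.5 K.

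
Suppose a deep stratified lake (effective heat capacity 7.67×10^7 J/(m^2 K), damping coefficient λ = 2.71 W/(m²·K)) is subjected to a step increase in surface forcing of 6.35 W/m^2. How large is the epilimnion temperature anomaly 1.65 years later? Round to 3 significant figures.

1.97 K

Areal heat capacity C = 7.67×10^7 J/(m^2 K) (given).
τ = C / λ = 7.67×10^7 / 2.71 = 2.83×10^7 s.
Equilibrium anomaly ΔT_eq = F / λ = 6.35 / 2.71 = 2.34 K.
t = 1.65 years = 5.21×10^7 s, so t/τ = 1.84.
ΔT(t) = ΔT_eq (1 − e^(−t/τ)) = 2.34 × (1 − e^−1.84) = 1.97 K.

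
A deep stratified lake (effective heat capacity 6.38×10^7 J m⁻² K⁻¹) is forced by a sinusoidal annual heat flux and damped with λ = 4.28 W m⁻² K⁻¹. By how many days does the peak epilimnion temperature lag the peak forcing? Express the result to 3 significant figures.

72.4 days

Areal heat capacity C = 6.38×10^7 J m⁻² K⁻¹ (given).
ω = 2π / 3.15×10^7 s = 1.99×10^-7 s⁻¹.
Phase lag φ = arctan(Cω/λ) = arctan(12.7/4.28) = 1.25 rad.
Time lag = φ / ω = 1.25 / 1.99×10^-7 = 6.25×10^6 s = 72.4 days.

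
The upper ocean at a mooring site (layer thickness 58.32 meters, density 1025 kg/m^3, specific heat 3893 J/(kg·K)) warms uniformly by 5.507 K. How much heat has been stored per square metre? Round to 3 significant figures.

Areal heat capacity C = ρ c_p D = 1025 × 3893 × 58.32 = 2.33×10^8 J m⁻² K⁻¹.
ΔQ = C ΔT = 2.33×10^8 × 5.507 = 1.28×10^9 J/m².

1.28×10^9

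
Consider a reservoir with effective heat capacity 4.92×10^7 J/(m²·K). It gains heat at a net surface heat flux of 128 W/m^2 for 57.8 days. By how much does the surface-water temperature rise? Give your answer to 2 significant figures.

Areal heat capacity C = 4.92×10^7 J/(m²·K) (given).
Net heat input Q = F Δt = 128 × (57.8 days × 86400 s/day) = 6.39×10^8 J/m².
ΔT = Q / C = 6.39×10^8 / 4.92×10^7 = 13.0 K.

13 K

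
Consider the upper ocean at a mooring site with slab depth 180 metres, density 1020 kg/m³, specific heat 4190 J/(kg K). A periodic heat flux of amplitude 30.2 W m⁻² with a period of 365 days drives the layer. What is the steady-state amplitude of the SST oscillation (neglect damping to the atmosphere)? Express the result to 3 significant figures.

0.197 K

Areal heat capacity C = ρ c_p D = 1020 × 4190 × 180 = 7.69×10^8 J/(m²·K).
Angular frequency ω = 2π / T = 2π / 3.15×10^7 s = 1.99×10^-7 s⁻¹.
Cω = 7.69×10^8 × 1.99×10^-7 = 153 W/(m²·K).
Amplitude A = F₀ / (Cω) = 30.2 / 153 = 0.197 K.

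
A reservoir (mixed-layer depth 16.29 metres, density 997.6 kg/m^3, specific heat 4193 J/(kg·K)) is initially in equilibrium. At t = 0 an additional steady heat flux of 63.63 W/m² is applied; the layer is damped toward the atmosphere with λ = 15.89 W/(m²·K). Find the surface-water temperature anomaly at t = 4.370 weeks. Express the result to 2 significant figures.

1.8 K

Areal heat capacity C = ρ c_p D = 997.6 × 4193 × 16.29 = 6.81×10^7 J/(m²·K).
τ = C / λ = 6.81×10^7 / 15.89 = 4.29×10^6 s.
Equilibrium anomaly ΔT_eq = F / λ = 63.63 / 15.89 = 4.00 K.
t = 4.370 weeks = 2.64×10^6 s, so t/τ = 0.616.
ΔT(t) = ΔT_eq (1 − e^(−t/τ)) = 4.00 × (1 − e^−0.616) = 1.84 K.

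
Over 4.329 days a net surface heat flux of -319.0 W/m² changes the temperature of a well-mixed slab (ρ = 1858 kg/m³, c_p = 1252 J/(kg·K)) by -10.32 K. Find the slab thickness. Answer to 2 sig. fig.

5.0 m

Heat input Q = F Δt = -319.0 × 3.74×10^5 s = -1.19×10^8 J/m².
Required areal heat capacity C = Q / ΔT = 1.16×10^7 J/(m²·K).
Depth D = C / (ρ c_p) = 1.16×10^7 / (1858 × 1252) = 4.97 m.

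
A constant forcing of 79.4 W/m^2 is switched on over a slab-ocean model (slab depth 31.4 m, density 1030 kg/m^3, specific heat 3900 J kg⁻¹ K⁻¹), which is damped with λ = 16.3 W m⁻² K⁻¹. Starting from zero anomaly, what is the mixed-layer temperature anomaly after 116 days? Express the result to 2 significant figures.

Areal heat capacity C = ρ c_p D = 1030 × 3900 × 31.4 = 1.26×10^8 J/(m^2 K).
τ = C / λ = 1.26×10^8 / 16.3 = 7.74×10^6 s.
Equilibrium anomaly ΔT_eq = F / λ = 79.4 / 16.3 = 4.87 K.
t = 116 days = 1.00×10^7 s, so t/τ = 1.30.
ΔT(t) = ΔT_eq (1 − e^(−t/τ)) = 4.87 × (1 − e^−1.30) = 3.54 K.

3.5 K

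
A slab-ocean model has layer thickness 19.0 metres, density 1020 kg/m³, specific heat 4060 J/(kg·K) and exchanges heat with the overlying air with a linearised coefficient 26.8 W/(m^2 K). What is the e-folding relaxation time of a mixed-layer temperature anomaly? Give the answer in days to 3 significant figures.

Areal heat capacity C = ρ c_p D = 1020 × 4060 × 19.0 = 7.87×10^7 J/(m²·K).
Relaxation time τ = C / λ = 7.87×10^7 / 26.8 = 2.94×10^6 s.
In days: 2.94×10^6 s / (86400 s/day) = 34.0 days.

34.0 days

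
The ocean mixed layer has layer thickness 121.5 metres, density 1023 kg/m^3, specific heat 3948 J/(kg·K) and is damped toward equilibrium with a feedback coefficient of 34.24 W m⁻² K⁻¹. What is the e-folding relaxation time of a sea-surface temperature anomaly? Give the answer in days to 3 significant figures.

166 days

Areal heat capacity C = ρ c_p D = 1023 × 3948 × 121.5 = 4.91×10^8 J/(m^2 K).
Relaxation time τ = C / λ = 4.91×10^8 / 34.24 = 1.43×10^7 s.
In days: 1.43×10^7 s / (86400 s/day) = 166 days.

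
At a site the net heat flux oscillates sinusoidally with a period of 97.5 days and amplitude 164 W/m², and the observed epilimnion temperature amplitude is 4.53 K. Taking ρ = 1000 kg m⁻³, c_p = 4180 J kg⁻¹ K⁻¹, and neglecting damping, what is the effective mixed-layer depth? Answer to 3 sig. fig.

11.6 m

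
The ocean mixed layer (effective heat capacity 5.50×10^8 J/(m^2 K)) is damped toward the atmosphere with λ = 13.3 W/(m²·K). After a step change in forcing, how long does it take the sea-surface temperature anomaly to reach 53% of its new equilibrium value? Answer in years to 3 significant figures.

0.989 years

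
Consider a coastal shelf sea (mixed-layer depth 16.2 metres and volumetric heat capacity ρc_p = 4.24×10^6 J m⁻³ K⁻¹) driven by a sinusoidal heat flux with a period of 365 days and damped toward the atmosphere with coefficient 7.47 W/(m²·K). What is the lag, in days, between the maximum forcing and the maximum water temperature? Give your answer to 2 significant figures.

62 days

Areal heat capacity C = ρc_p × D = 4.24×10^6 × 16.2 = 6.87×10^7 J/(m²·K).
ω = 2π / 3.15×10^7 s = 1.99×10^-7 s⁻¹.
Phase lag φ = arctan(Cω/λ) = arctan(13.7/7.47) = 1.07 rad.
Time lag = φ / ω = 1.07 / 1.99×10^-7 = 5.38×10^6 s = 62.2 days.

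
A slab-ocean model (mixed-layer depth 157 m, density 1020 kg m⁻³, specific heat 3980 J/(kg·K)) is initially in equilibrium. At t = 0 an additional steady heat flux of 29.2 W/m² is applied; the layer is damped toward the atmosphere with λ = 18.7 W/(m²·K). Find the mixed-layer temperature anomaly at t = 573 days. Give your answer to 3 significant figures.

1.20 K

Areal heat capacity C = ρ c_p D = 1020 × 3980 × 157 = 6.37×10^8 J/(m^2 K).
τ = C / λ = 6.37×10^8 / 18.7 = 3.41×10^7 s.
Equilibrium anomaly ΔT_eq = F / λ = 29.2 / 18.7 = 1.56 K.
t = 573 days = 4.95×10^7 s, so t/τ = 1.45.
ΔT(t) = ΔT_eq (1 − e^(−t/τ)) = 1.56 × (1 − e^−1.45) = 1.20 K.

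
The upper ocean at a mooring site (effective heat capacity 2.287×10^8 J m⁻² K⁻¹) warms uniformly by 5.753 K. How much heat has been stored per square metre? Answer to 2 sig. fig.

1.3×10^9

Areal heat capacity C = 2.287×10^8 J m⁻² K⁻¹ (given).
ΔQ = C ΔT = 2.29×10^8 × 5.753 = 1.32×10^9 J/m².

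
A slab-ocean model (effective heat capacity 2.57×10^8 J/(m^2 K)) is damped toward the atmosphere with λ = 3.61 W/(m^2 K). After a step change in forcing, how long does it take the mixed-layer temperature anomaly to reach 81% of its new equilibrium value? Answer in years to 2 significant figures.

Areal heat capacity C = 2.57×10^8 J/(m^2 K) (given).
τ = C / λ = 2.57×10^8 / 3.61 = 7.12×10^7 s.
Fraction reached: 1 − e^(−t/τ) = 0.81 ⇒ t = −τ ln(1 − 0.81) = τ × 1.66.
t = 1.18×10^8 s = 3.75 years.

3.7 years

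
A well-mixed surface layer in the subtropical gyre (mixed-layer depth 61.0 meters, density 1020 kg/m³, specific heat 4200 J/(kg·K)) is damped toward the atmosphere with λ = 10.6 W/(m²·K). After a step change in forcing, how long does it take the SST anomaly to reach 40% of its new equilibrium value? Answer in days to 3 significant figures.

146 days

Areal heat capacity C = ρ c_p D = 1020 × 4200 × 61.0 = 2.61×10^8 J/(m²·K).
τ = C / λ = 2.61×10^8 / 10.6 = 2.47×10^7 s.
Fraction reached: 1 − e^(−t/τ) = 0.40 ⇒ t = −τ ln(1 − 0.40) = τ × 0.511.
t = 1.26×10^7 s = 146 days.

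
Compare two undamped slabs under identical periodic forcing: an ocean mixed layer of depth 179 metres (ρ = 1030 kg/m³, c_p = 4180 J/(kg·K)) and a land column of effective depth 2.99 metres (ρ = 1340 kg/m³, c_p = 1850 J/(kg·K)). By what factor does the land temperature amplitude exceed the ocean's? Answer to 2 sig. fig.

C_ocean = 1030 × 4180 × 179 = 7.71×10^8 J/(m²·K).
C_land = 1340 × 1850 × 2.99 = 7.41×10^6 J/(m²·K).
Undamped amplitude ∝ 1/C, so A_land/A_ocean = C_ocean/C_land = 104.

100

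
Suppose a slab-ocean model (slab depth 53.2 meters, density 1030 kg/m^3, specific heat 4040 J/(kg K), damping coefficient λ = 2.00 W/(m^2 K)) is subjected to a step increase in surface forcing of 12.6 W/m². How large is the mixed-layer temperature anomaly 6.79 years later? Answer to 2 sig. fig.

Areal heat capacity C = ρ c_p D = 1030 × 4040 × 53.2 = 2.21×10^8 J/(m²·K).
τ = C / λ = 2.21×10^8 / 2.00 = 1.11×10^8 s.
Equilibrium anomaly ΔT_eq = F / λ = 12.6 / 2.00 = 6.30 K.
t = 6.79 years = 2.14×10^8 s, so t/τ = 1.94.
ΔT(t) = ΔT_eq (1 − e^(−t/τ)) = 6.30 × (1 − e^−1.94) = 5.39 K.

5.4 K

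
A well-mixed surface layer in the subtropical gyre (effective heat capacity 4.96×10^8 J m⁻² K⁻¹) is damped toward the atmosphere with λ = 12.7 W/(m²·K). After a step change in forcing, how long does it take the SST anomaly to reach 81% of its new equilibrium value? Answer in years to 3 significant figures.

2.06 years

Areal heat capacity C = 4.96×10^8 J m⁻² K⁻¹ (given).
τ = C / λ = 4.96×10^8 / 12.7 = 3.91×10^7 s.
Fraction reached: 1 − e^(−t/τ) = 0.81 ⇒ t = −τ ln(1 − 0.81) = τ × 1.66.
t = 6.49×10^7 s = 2.06 years.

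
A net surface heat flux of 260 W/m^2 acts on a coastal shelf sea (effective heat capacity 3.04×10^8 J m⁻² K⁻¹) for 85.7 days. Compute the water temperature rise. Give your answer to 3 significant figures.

6.33 K

Areal heat capacity C = 3.04×10^8 J m⁻² K⁻¹ (given).
Net heat input Q = F Δt = 260 × (85.7 days × 86400 s/day) = 1.93×10^9 J/m².
ΔT = Q / C = 1.93×10^9 / 3.04×10^8 = 6.33 K.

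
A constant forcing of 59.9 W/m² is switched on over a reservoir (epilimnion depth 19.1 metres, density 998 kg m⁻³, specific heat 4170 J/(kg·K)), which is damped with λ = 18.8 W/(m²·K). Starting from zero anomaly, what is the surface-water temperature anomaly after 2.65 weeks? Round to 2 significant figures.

Areal heat capacity C = ρ c_p D = 998 × 4170 × 19.1 = 7.95×10^7 J/(m²·K).
τ = C / λ = 7.95×10^7 / 18.8 = 4.23×10^6 s.
Equilibrium anomaly ΔT_eq = F / λ = 59.9 / 18.8 = 3.19 K.
t = 2.65 weeks = 1.60×10^6 s, so t/τ = 0.379.
ΔT(t) = ΔT_eq (1 − e^(−t/τ)) = 3.19 × (1 − e^−0.379) = 1.01 K.

1.0 K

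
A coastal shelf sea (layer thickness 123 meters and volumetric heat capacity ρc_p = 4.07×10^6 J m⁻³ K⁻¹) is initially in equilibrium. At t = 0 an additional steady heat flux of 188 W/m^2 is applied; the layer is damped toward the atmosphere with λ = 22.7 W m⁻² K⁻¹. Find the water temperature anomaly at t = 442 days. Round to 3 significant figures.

6.82 K

Areal heat capacity C = ρc_p × D = 4.07×10^6 × 123 = 5.01×10^8 J/(m^2 K).
τ = C / λ = 5.01×10^8 / 22.7 = 2.21×10^7 s.
Equilibrium anomaly ΔT_eq = F / λ = 188 / 22.7 = 8.28 K.
t = 442 days = 3.82×10^7 s, so t/τ = 1.73.
ΔT(t) = ΔT_eq (1 − e^(−t/τ)) = 8.28 × (1 − e^−1.73) = 6.82 K.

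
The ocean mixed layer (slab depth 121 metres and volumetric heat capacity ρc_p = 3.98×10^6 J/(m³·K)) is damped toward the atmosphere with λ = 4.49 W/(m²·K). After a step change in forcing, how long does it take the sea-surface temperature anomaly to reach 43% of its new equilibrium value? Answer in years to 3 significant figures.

1.91 years

Areal heat capacity C = ρc_p × D = 3.98×10^6 × 121 = 4.82×10^8 J m⁻² K⁻¹.
τ = C / λ = 4.82×10^8 / 4.49 = 1.07×10^8 s.
Fraction reached: 1 − e^(−t/τ) = 0.43 ⇒ t = −τ ln(1 − 0.43) = τ × 0.562.
t = 6.03×10^7 s = 1.91 years.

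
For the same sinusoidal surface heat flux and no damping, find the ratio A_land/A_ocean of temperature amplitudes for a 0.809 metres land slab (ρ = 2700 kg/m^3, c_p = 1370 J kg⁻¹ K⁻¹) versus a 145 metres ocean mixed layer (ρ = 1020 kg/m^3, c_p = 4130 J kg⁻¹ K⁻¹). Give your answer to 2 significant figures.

200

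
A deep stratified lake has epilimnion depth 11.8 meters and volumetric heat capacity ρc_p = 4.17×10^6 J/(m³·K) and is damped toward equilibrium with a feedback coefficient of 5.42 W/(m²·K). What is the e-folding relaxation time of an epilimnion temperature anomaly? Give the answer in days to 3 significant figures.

Areal heat capacity C = ρc_p × D = 4.17×10^6 × 11.8 = 4.92×10^7 J/(m^2 K).
Relaxation time τ = C / λ = 4.92×10^7 / 5.42 = 9.08×10^6 s.
In days: 9.08×10^6 s / (86400 s/day) = 105 days.

105 days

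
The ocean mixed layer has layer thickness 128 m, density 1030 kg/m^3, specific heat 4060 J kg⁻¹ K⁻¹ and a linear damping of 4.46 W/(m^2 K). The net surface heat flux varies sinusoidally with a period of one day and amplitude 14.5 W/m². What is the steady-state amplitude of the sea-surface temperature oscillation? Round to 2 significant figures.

3.7×10^-4 K

Areal heat capacity C = ρ c_p D = 1030 × 4060 × 128 = 5.35×10^8 J/(m^2 K).
Angular frequency ω = 2π / T = 2π / 86400 s = 7.27×10^-5 s⁻¹.
√((Cω)² + λ²) = √((38900)² + 4.46²) = 38900 W/(m²·K).
Amplitude A = F₀ / √((Cω)²+λ²) = 14.5 / 38900 = 3.73×10^-4 K.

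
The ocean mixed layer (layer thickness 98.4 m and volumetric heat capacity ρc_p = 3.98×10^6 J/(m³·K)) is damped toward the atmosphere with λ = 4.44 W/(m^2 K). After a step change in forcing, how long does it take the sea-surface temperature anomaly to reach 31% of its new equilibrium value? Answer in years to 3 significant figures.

Areal heat capacity C = ρc_p × D = 3.98×10^6 × 98.4 = 3.92×10^8 J/(m²·K).
τ = C / λ = 3.92×10^8 / 4.44 = 8.82×10^7 s.
Fraction reached: 1 − e^(−t/τ) = 0.31 ⇒ t = −τ ln(1 − 0.31) = τ × 0.371.
t = 3.27×10^7 s = 1.04 years.

1.04 years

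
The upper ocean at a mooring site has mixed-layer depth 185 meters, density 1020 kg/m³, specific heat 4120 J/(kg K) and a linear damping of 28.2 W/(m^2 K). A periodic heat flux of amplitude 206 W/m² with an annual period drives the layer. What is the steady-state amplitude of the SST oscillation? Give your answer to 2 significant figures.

1.3 K

Areal heat capacity C = ρ c_p D = 1020 × 4120 × 185 = 7.77×10^8 J m⁻² K⁻¹.
Angular frequency ω = 2π / T = 2π / 3.15×10^7 s = 1.99×10^-7 s⁻¹.
√((Cω)² + λ²) = √((155)² + 28.2²) = 157 W/(m²·K).
Amplitude A = F₀ / √((Cω)²+λ²) = 206 / 157 = 1.31 K.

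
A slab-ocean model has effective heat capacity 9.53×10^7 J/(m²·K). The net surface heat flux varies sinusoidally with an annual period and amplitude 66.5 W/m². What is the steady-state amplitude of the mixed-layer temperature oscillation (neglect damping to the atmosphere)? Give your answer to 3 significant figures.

3.50 K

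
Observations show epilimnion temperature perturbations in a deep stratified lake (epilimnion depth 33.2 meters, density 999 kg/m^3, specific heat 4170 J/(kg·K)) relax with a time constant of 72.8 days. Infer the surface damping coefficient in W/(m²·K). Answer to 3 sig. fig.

22.0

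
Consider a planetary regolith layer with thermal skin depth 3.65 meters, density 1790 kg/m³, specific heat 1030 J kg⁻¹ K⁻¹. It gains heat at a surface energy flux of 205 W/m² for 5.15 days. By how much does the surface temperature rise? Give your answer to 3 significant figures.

13.6 K

Areal heat capacity C = ρ c_p D = 1790 × 1030 × 3.65 = 6.73×10^6 J m⁻² K⁻¹.
Net heat input Q = F Δt = 205 × (5.15 days × 86400 s/day) = 9.12×10^7 J/m².
ΔT = Q / C = 9.12×10^7 / 6.73×10^6 = 13.6 K.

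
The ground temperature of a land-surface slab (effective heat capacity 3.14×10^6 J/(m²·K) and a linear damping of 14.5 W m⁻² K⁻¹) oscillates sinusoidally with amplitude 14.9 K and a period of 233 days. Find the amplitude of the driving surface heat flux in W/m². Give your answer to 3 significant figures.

Areal heat capacity C = 3.14×10^6 J/(m²·K) (given).
ω = 2π / 2.01×10^7 s = 3.12×10^-7 s⁻¹.
√((Cω)² + λ²) = √((0.980)² + 14.5²) = 14.5 W/(m²·K).
F₀ = A × √((Cω)²+λ²) = 14.9 × 14.5 = 217 W/m².

217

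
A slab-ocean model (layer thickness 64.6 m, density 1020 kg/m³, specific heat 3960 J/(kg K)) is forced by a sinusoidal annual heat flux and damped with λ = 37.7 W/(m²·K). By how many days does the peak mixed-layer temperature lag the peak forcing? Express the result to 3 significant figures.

54.8 days

Areal heat capacity C = ρ c_p D = 1020 × 3960 × 64.6 = 2.61×10^8 J m⁻² K⁻¹.
ω = 2π / 3.15×10^7 s = 1.99×10^-7 s⁻¹.
Phase lag φ = arctan(Cω/λ) = arctan(52.0/37.7) = 0.943 rad.
Time lag = φ / ω = 0.943 / 1.99×10^-7 = 4.73×10^6 s = 54.8 days.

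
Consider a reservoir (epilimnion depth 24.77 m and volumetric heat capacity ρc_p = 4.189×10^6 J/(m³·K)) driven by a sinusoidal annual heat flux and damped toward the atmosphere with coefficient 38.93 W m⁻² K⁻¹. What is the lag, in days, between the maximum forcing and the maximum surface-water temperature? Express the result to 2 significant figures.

Areal heat capacity C = ρc_p × D = 4.189×10^6 × 24.77 = 1.04×10^8 J/(m²·K).
ω = 2π / 3.15×10^7 s = 1.99×10^-7 s⁻¹.
Phase lag φ = arctan(Cω/λ) = arctan(20.7/38.93) = 0.488 rad.
Time lag = φ / ω = 0.488 / 1.99×10^-7 = 2.45×10^6 s = 28.4 days.

28 days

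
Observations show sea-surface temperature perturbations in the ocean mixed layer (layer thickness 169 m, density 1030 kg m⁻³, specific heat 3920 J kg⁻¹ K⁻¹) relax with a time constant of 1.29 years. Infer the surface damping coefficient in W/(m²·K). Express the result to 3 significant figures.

16.8

Areal heat capacity C = ρ c_p D = 1030 × 3920 × 169 = 6.82×10^8 J/(m^2 K).
τ = 1.29 years = 4.07×10^7 s.
λ = C / τ = 6.82×10^8 / 4.07×10^7 = 16.8 W/(m²·K).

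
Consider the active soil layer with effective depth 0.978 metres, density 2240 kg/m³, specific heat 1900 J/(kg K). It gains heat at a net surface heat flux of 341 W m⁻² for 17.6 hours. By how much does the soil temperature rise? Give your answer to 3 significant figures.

5.19 K

Areal heat capacity C = ρ c_p D = 2240 × 1900 × 0.978 = 4.16×10^6 J m⁻² K⁻¹.
Net heat input Q = F Δt = 341 × (17.6 hours × 3600 s/hour) = 2.16×10^7 J/m².
ΔT = Q / C = 2.16×10^7 / 4.16×10^6 = 5.19 K.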